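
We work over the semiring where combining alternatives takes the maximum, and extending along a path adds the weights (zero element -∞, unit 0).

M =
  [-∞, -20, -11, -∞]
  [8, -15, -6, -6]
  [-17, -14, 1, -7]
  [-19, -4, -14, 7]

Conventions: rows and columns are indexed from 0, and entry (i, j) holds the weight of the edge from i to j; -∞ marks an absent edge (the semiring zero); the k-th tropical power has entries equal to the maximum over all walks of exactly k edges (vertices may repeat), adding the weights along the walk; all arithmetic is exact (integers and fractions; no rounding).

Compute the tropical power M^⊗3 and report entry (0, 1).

M^⊗2:
  [-12, -25, -10, -18]
  [-7, -10, -3, 1]
  [-6, -11, 2, 0]
  [4, 3, -7, 14]
M^⊗3:
  [-17, -22, -9, -11]
  [-2, -3, -2, 8]
  [-3, -4, 3, 7]
  [11, 10, 0, 21]
Key observation: the optimum is the walk 0->2->3->1, with weight (-11) + (-7) + (-4) = -22.
Optimal value attained by: walk 0->2->3->1.
Answer: (M^⊗3)[0][1] = -22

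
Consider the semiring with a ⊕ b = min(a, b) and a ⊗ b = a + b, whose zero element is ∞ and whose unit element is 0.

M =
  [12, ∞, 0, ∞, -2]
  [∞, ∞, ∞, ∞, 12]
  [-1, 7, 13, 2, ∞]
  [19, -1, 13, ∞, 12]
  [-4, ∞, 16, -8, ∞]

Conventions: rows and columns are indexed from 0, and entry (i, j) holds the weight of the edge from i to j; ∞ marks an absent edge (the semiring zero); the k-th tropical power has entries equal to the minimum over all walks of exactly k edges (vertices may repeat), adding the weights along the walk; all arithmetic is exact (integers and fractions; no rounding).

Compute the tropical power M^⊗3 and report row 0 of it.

M^⊗2:
  [-6, 7, 12, -10, 10]
  [8, ∞, 28, 4, ∞]
  [11, 1, -1, 15, -3]
  [8, 20, 19, 4, 11]
  [8, -9, -4, 18, -6]
M^⊗3:
  [6, -11, -6, 2, -8]
  [20, 3, 8, 30, 6]
  [-7, 6, 11, -11, 9]
  [7, 3, 8, 3, 6]
  [-10, 3, 8, -14, 3]
Answer: row 0 of M^⊗3 = [6, -11, -6, 2, -8]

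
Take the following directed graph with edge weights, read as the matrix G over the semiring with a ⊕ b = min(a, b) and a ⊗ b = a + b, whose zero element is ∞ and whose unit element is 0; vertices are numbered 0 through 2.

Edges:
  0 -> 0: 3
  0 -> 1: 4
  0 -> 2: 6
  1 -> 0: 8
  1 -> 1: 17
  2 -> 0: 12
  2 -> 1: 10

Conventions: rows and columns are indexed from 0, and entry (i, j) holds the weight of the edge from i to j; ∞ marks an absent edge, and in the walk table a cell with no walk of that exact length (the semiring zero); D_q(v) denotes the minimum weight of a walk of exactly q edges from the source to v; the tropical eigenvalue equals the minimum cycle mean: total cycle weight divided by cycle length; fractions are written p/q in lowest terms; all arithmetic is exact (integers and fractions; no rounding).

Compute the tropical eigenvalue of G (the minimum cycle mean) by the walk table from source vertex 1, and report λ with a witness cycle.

q=0: [∞, 0, ∞]
q=1: [8, 17, ∞]
q=2: [11, 12, 14]
q=3: [14, 15, 17]
Optimal cycle mean attained by: cycle 0->0, total 3, length 1.
Answer: λ = 3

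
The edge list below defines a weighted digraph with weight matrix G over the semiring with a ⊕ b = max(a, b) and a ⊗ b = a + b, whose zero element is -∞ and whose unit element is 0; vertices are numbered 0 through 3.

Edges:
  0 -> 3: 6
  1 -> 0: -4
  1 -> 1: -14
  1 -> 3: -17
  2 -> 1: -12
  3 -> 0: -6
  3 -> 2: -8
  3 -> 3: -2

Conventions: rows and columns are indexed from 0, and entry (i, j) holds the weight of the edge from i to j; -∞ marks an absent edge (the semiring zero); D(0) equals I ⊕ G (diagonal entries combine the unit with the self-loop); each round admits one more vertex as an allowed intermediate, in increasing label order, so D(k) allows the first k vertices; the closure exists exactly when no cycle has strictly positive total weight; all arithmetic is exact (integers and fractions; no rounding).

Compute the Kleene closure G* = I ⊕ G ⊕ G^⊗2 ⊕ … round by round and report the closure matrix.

D(0):
  [0, -∞, -∞, 6]
  [-4, 0, -∞, -17]
  [-∞, -12, 0, -∞]
  [-6, -∞, -8, 0]
D(1):
  [0, -∞, -∞, 6]
  [-4, 0, -∞, 2]
  [-∞, -12, 0, -∞]
  [-6, -∞, -8, 0]
D(2):
  [0, -∞, -∞, 6]
  [-4, 0, -∞, 2]
  [-16, -12, 0, -10]
  [-6, -∞, -8, 0]
D(3):
  [0, -∞, -∞, 6]
  [-4, 0, -∞, 2]
  [-16, -12, 0, -10]
  [-6, -20, -8, 0]
D(4):
  [0, -14, -2, 6]
  [-4, 0, -6, 2]
  [-16, -12, 0, -10]
  [-6, -20, -8, 0]
Answer: G* = [[0, -14, -2, 6], [-4, 0, -6, 2], [-16, -12, 0, -10], [-6, -20, -8, 0]]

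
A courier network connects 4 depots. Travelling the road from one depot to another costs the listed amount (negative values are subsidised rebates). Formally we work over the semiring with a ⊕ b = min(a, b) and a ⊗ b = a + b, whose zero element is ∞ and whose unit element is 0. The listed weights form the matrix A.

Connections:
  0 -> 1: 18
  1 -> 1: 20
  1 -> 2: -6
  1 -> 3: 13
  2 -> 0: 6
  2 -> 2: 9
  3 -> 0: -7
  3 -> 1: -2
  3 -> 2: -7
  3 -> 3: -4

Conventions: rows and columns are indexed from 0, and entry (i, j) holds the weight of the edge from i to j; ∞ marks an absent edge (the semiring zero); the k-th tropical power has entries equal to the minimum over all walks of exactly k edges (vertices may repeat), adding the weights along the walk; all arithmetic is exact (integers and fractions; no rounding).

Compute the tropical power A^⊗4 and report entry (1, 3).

A^⊗2:
  [∞, 38, 12, 31]
  [0, 11, 3, 9]
  [15, 24, 18, ∞]
  [-11, -6, -11, -8]
A^⊗3:
  [18, 29, 21, 27]
  [2, 7, 2, 5]
  [24, 33, 18, 37]
  [-15, -10, -15, -12]
A^⊗4:
  [20, 25, 20, 23]
  [-2, 3, -2, 1]
  [24, 35, 27, 33]
  [-19, -14, -19, -16]
Key observation: the optimum is the walk 1->3->3->3->3, with weight 13 + (-4) + (-4) + (-4) = 1.
Optimal value attained by: walk 1->3->3->3->3.
Answer: (A^⊗4)[1][3] = 1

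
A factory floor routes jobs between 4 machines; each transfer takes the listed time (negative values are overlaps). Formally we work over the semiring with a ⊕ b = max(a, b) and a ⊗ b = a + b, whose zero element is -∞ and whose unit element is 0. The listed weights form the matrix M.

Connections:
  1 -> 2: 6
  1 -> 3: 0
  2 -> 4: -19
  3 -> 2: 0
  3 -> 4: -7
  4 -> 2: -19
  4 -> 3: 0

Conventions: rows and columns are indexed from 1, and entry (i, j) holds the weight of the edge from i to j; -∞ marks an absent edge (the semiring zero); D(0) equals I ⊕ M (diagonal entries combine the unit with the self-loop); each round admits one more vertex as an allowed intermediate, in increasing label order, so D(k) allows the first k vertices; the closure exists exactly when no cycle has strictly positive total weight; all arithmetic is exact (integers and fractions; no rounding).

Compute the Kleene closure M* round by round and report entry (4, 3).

D(0):
  [0, 6, 0, -∞]
  [-∞, 0, -∞, -19]
  [-∞, 0, 0, -7]
  [-∞, -19, 0, 0]
D(1):
  [0, 6, 0, -∞]
  [-∞, 0, -∞, -19]
  [-∞, 0, 0, -7]
  [-∞, -19, 0, 0]
D(2):
  [0, 6, 0, -13]
  [-∞, 0, -∞, -19]
  [-∞, 0, 0, -7]
  [-∞, -19, 0, 0]
D(3):
  [0, 6, 0, -7]
  [-∞, 0, -∞, -19]
  [-∞, 0, 0, -7]
  [-∞, 0, 0, 0]
D(4):
  [0, 6, 0, -7]
  [-∞, 0, -19, -19]
  [-∞, 0, 0, -7]
  [-∞, 0, 0, 0]
Answer: M*[4][3] = 0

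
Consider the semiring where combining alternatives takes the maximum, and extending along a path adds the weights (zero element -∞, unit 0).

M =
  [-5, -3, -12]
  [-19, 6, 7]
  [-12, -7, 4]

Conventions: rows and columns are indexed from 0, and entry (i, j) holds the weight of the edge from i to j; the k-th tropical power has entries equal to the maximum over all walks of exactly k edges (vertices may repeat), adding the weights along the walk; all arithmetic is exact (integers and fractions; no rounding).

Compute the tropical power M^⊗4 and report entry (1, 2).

M^⊗2:
  [-10, 3, 4]
  [-5, 12, 13]
  [-8, -1, 8]
M^⊗3:
  [-8, 9, 10]
  [1, 18, 19]
  [-4, 5, 12]
M^⊗4:
  [-2, 15, 16]
  [7, 24, 25]
  [0, 11, 16]
Key observation: the optimum is the walk 1->1->1->1->2, with weight 6 + 6 + 6 + 7 = 25.
Optimal value attained by: walk 1->1->1->1->2.
Answer: (M^⊗4)[1][2] = 25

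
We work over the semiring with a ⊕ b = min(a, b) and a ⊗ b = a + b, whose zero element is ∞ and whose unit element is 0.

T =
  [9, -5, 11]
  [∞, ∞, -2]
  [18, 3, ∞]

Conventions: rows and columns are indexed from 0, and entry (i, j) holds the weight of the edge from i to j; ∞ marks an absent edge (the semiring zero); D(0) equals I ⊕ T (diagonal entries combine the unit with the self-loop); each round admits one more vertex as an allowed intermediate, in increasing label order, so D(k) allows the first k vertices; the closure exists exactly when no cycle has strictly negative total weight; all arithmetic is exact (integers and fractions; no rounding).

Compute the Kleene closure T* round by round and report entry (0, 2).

D(0):
  [0, -5, 11]
  [∞, 0, -2]
  [18, 3, 0]
D(1):
  [0, -5, 11]
  [∞, 0, -2]
  [18, 3, 0]
D(2):
  [0, -5, -7]
  [∞, 0, -2]
  [18, 3, 0]
D(3):
  [0, -5, -7]
  [16, 0, -2]
  [18, 3, 0]
Answer: T*[0][2] = -7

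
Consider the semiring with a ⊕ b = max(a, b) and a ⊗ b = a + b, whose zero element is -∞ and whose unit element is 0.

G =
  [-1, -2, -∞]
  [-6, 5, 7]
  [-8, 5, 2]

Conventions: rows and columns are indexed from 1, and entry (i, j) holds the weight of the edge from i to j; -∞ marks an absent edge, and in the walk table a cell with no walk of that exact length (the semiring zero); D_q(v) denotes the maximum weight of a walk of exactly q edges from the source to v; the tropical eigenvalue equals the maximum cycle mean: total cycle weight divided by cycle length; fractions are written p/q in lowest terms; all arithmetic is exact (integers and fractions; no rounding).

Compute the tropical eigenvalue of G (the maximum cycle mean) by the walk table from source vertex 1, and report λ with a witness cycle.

q=0: [0, -∞, -∞]
q=1: [-1, -2, -∞]
q=2: [-2, 3, 5]
q=3: [-3, 10, 10]
Optimal cycle mean attained by: cycle 2->3->2, total 7 + 5, length 2.
Answer: λ = 6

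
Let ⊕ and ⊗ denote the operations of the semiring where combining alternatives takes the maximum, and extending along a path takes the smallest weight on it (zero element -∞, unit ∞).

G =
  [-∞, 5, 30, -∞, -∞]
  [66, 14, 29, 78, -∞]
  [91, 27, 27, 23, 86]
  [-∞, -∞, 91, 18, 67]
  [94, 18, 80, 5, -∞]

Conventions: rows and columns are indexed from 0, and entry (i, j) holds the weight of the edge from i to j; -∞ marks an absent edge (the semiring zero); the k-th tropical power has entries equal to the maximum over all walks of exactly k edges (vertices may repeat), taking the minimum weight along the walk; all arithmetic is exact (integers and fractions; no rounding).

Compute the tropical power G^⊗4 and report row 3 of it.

G^⊗2:
  [30, 27, 27, 23, 30]
  [29, 27, 78, 23, 67]
  [86, 27, 80, 27, 27]
  [91, 27, 67, 23, 86]
  [80, 27, 30, 23, 80]
G^⊗3:
  [30, 27, 30, 27, 27]
  [78, 27, 67, 27, 78]
  [80, 27, 30, 27, 80]
  [86, 27, 80, 27, 67]
  [80, 27, 80, 27, 30]
G^⊗4:
  [30, 27, 30, 27, 30]
  [78, 27, 78, 27, 67]
  [80, 27, 80, 27, 30]
  [80, 27, 67, 27, 80]
  [80, 27, 30, 27, 80]
Answer: row 3 of G^⊗4 = [80, 27, 67, 27, 80]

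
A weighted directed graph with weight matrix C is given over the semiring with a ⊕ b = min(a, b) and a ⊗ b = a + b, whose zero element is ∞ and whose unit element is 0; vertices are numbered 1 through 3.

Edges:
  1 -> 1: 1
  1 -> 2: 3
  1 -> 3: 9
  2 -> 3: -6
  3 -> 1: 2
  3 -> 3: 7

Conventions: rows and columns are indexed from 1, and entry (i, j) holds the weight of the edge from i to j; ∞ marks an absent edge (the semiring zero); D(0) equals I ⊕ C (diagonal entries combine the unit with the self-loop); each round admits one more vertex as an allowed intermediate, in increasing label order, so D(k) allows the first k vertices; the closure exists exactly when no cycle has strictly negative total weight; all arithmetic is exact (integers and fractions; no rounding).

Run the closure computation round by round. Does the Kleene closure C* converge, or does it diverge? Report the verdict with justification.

D(0):
  [0, 3, 9]
  [∞, 0, -6]
  [2, ∞, 0]
D(1):
  [0, 3, 9]
  [∞, 0, -6]
  [2, 5, 0]
Detection: at round 2, diagonal entry (3, 3) turns strictly negative.
Key observation: the cycle 3->1->2->3 has total weight 2 + 3 + (-6), which is strictly negative.
Answer: DIVERGES — negative cycle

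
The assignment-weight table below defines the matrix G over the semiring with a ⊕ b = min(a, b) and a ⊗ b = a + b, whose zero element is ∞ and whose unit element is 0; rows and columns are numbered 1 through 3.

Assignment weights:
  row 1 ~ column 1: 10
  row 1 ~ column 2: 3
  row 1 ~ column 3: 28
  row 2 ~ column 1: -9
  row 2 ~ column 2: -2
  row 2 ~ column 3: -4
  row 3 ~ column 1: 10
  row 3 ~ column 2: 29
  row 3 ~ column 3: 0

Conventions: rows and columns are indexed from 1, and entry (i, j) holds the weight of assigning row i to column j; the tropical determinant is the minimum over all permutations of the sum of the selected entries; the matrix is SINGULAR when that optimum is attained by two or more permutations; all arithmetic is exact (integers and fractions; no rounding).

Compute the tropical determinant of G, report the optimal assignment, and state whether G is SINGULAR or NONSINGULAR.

σ = (1, 2, 3): 10 + (-2) + 0 = 8
σ = (1, 3, 2): 10 + (-4) + 29 = 35
σ = (2, 1, 3): 3 + (-9) + 0 = -6
σ = (2, 3, 1): 3 + (-4) + 10 = 9
σ = (3, 1, 2): 28 + (-9) + 29 = 48
σ = (3, 2, 1): 28 + (-2) + 10 = 36
Optimal value attained by: σ = (2, 1, 3).
Answer: det⊕(G) = -6; verdict: NONSINGULAR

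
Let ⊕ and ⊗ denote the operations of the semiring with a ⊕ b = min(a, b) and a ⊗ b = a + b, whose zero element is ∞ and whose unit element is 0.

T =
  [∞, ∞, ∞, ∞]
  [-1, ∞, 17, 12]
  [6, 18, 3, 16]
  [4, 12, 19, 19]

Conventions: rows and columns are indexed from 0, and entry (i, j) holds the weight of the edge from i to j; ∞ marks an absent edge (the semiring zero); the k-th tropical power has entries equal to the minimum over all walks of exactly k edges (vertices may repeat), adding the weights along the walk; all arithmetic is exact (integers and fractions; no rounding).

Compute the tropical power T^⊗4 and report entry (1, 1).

T^⊗2:
  [∞, ∞, ∞, ∞]
  [16, 24, 20, 31]
  [9, 21, 6, 19]
  [11, 31, 22, 24]
T^⊗3:
  [∞, ∞, ∞, ∞]
  [23, 38, 23, 36]
  [12, 24, 9, 22]
  [28, 36, 25, 38]
T^⊗4:
  [∞, ∞, ∞, ∞]
  [29, 41, 26, 39]
  [15, 27, 12, 25]
  [31, 43, 28, 41]
Key observation: the optimum is the walk 1->2->2->2->1, with weight 17 + 3 + 3 + 18 = 41.
Optimal value attained by: walk 1->2->2->2->1.
Answer: (T^⊗4)[1][1] = 41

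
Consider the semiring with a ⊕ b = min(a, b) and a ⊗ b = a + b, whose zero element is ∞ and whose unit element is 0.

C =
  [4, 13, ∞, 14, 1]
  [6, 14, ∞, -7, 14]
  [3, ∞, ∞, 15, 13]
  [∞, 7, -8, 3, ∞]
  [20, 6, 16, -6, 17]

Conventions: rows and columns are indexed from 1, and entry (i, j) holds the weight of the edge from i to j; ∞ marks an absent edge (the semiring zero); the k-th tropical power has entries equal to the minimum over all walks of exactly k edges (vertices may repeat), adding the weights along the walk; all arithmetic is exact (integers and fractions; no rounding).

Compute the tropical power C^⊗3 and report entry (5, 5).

C^⊗2:
  [8, 7, 6, -5, 5]
  [10, 0, -15, -4, 7]
  [7, 16, 7, 7, 4]
  [-5, 10, -5, 0, 5]
  [12, 1, -14, -3, 20]
C^⊗3:
  [9, 2, -13, -2, 9]
  [-12, 3, -12, -7, -2]
  [10, 10, -1, -2, 8]
  [-2, 7, -8, -1, -4]
  [-11, 4, -11, -6, -1]
Key observation: the optimum is the walk 5->4->3->5, with weight (-6) + (-8) + 13 = -1.
Optimal value attained by: walk 5->4->3->5.
Answer: (C^⊗3)[5][5] = -1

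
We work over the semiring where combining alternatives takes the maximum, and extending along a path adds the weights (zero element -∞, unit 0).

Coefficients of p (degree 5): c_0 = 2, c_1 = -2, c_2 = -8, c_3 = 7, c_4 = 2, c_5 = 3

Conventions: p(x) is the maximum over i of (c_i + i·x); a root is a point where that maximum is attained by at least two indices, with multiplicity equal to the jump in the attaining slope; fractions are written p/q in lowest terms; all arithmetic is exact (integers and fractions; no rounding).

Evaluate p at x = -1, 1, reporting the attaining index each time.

p(-1) = max(2+0·(-1)=2, -2+1·(-1)=-3, -8+2·(-1)=-10, 7+3·(-1)=4, 2+4·(-1)=-2, 3+5·(-1)=-2) = 4 (attained by i=3)
p(1) = max(2+0·1=2, -2+1·1=-1, -8+2·1=-6, 7+3·1=10, 2+4·1=6, 3+5·1=8) = 10 (attained by i=3)
Answer: p(-1) = 4; p(1) = 10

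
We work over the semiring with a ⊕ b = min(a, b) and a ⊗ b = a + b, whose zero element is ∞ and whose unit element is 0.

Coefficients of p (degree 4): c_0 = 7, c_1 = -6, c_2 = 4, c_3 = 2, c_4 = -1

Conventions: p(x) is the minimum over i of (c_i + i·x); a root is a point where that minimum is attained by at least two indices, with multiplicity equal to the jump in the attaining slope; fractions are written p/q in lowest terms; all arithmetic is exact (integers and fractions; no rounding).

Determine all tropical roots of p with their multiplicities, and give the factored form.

hull edge (i=0, c=7) to (i=1, c=-6): slope -13, span 1
hull edge (i=1, c=-6) to (i=4, c=-1): slope 5/3, span 3
Factored form: p(x) = -1 ⊗ (x ⊕ (-5/3)) ⊗ (x ⊕ (-5/3)) ⊗ (x ⊕ (-5/3)) ⊗ (x ⊕ 13)
Answer: roots = -5/3 (mult 3), 13 (mult 1)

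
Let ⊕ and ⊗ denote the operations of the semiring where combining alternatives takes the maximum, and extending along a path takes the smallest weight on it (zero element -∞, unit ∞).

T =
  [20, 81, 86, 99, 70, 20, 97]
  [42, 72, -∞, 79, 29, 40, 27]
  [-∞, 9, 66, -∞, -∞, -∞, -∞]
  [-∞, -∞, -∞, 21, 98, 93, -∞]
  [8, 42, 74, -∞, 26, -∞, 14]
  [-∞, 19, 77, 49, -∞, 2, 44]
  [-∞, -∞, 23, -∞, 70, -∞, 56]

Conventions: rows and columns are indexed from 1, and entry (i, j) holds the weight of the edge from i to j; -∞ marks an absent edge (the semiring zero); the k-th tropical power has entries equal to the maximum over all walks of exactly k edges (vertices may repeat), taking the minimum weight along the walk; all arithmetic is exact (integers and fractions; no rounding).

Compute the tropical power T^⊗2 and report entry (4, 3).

T^⊗2:
  [42, 72, 70, 79, 98, 93, 56]
  [42, 72, 42, 72, 79, 79, 42]
  [9, 9, 66, 9, 9, 9, 9]
  [8, 42, 77, 49, 26, 21, 44]
  [42, 42, 66, 42, 29, 40, 27]
  [19, 19, 66, 21, 49, 49, 44]
  [8, 42, 70, -∞, 56, -∞, 56]
Key observation: the optimum is the walk 4->6->3, with weight 93 min 77 = 77.
Optimal value attained by: walk 4->6->3.
Answer: (T^⊗2)[4][3] = 77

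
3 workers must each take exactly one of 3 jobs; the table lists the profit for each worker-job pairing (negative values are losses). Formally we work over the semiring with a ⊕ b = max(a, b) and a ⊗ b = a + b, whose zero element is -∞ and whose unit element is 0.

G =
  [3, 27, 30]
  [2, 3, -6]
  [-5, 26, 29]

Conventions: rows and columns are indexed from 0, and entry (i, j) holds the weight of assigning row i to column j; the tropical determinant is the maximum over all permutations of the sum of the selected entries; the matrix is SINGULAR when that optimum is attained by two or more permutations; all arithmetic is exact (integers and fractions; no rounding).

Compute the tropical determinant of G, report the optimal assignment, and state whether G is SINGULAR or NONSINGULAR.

σ = (0, 1, 2): 3 + 3 + 29 = 35
σ = (0, 2, 1): 3 + (-6) + 26 = 23
σ = (1, 0, 2): 27 + 2 + 29 = 58
σ = (1, 2, 0): 27 + (-6) + (-5) = 16
σ = (2, 0, 1): 30 + 2 + 26 = 58
σ = (2, 1, 0): 30 + 3 + (-5) = 28
Optimal value attained by: σ = (1, 0, 2).
Answer: det⊕(G) = 58; verdict: SINGULAR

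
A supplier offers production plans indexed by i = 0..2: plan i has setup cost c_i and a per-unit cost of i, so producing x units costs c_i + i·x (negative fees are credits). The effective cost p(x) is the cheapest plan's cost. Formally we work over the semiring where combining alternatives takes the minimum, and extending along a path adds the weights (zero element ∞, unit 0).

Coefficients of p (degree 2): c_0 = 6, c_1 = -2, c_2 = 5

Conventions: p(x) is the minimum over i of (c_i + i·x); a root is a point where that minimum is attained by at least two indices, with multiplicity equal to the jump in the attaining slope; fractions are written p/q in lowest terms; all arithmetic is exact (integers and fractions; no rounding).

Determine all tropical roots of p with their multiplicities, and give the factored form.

hull edge (i=0, c=6) to (i=1, c=-2): slope -8, span 1
hull edge (i=1, c=-2) to (i=2, c=5): slope 7, span 1
Factored form: p(x) = 5 ⊗ (x ⊕ (-7)) ⊗ (x ⊕ 8)
Answer: roots = -7 (mult 1), 8 (mult 1)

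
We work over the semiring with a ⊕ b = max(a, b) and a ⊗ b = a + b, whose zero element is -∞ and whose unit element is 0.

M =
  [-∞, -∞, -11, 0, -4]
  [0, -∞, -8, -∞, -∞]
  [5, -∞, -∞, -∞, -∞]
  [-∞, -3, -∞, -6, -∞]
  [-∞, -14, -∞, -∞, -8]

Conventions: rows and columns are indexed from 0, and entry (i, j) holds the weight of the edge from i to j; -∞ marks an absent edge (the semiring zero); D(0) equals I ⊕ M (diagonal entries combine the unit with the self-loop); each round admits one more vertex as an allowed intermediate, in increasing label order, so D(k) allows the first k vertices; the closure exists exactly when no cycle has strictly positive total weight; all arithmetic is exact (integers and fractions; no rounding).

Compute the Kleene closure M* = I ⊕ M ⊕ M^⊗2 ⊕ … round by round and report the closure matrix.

D(0):
  [0, -∞, -11, 0, -4]
  [0, 0, -8, -∞, -∞]
  [5, -∞, 0, -∞, -∞]
  [-∞, -3, -∞, 0, -∞]
  [-∞, -14, -∞, -∞, 0]
D(1):
  [0, -∞, -11, 0, -4]
  [0, 0, -8, 0, -4]
  [5, -∞, 0, 5, 1]
  [-∞, -3, -∞, 0, -∞]
  [-∞, -14, -∞, -∞, 0]
D(2):
  [0, -∞, -11, 0, -4]
  [0, 0, -8, 0, -4]
  [5, -∞, 0, 5, 1]
  [-3, -3, -11, 0, -7]
  [-14, -14, -22, -14, 0]
D(3):
  [0, -∞, -11, 0, -4]
  [0, 0, -8, 0, -4]
  [5, -∞, 0, 5, 1]
  [-3, -3, -11, 0, -7]
  [-14, -14, -22, -14, 0]
D(4):
  [0, -3, -11, 0, -4]
  [0, 0, -8, 0, -4]
  [5, 2, 0, 5, 1]
  [-3, -3, -11, 0, -7]
  [-14, -14, -22, -14, 0]
D(5):
  [0, -3, -11, 0, -4]
  [0, 0, -8, 0, -4]
  [5, 2, 0, 5, 1]
  [-3, -3, -11, 0, -7]
  [-14, -14, -22, -14, 0]
Answer: M* = [[0, -3, -11, 0, -4], [0, 0, -8, 0, -4], [5, 2, 0, 5, 1], [-3, -3, -11, 0, -7], [-14, -14, -22, -14, 0]]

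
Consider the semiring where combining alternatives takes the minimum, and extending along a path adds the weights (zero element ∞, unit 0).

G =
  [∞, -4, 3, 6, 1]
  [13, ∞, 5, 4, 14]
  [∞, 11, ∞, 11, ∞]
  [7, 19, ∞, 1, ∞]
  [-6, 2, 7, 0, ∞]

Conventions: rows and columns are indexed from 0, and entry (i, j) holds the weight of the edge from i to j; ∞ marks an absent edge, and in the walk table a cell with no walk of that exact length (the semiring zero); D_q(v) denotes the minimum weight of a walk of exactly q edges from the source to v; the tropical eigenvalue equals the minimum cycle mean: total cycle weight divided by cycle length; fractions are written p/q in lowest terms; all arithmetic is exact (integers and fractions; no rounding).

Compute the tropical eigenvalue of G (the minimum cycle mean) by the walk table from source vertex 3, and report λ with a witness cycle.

q=0: [∞, ∞, ∞, 0, ∞]
q=1: [7, 19, ∞, 1, ∞]
q=2: [8, 3, 10, 2, 8]
q=3: [2, 4, 8, 3, 9]
q=4: [3, -2, 5, 4, 3]
q=5: [-3, -1, 3, 2, 4]
Optimal cycle mean attained by: cycle 0->4->0, total 1 + (-6), length 2.
Answer: λ = -5/2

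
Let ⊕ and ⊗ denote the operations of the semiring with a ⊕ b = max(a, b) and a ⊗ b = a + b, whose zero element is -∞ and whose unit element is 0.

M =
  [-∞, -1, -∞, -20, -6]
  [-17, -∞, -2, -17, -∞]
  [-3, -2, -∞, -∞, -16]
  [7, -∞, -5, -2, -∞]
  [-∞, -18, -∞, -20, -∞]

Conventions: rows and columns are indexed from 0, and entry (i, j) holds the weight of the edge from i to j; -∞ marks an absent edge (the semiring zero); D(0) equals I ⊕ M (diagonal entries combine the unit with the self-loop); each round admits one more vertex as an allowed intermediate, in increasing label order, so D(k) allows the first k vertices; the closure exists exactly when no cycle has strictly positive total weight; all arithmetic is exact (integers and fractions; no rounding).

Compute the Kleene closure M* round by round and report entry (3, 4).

D(0):
  [0, -1, -∞, -20, -6]
  [-17, 0, -2, -17, -∞]
  [-3, -2, 0, -∞, -16]
  [7, -∞, -5, 0, -∞]
  [-∞, -18, -∞, -20, 0]
D(1):
  [0, -1, -∞, -20, -6]
  [-17, 0, -2, -17, -23]
  [-3, -2, 0, -23, -9]
  [7, 6, -5, 0, 1]
  [-∞, -18, -∞, -20, 0]
D(2):
  [0, -1, -3, -18, -6]
  [-17, 0, -2, -17, -23]
  [-3, -2, 0, -19, -9]
  [7, 6, 4, 0, 1]
  [-35, -18, -20, -20, 0]
D(3):
  [0, -1, -3, -18, -6]
  [-5, 0, -2, -17, -11]
  [-3, -2, 0, -19, -9]
  [7, 6, 4, 0, 1]
  [-23, -18, -20, -20, 0]
D(4):
  [0, -1, -3, -18, -6]
  [-5, 0, -2, -17, -11]
  [-3, -2, 0, -19, -9]
  [7, 6, 4, 0, 1]
  [-13, -14, -16, -20, 0]
D(5):
  [0, -1, -3, -18, -6]
  [-5, 0, -2, -17, -11]
  [-3, -2, 0, -19, -9]
  [7, 6, 4, 0, 1]
  [-13, -14, -16, -20, 0]
Answer: M*[3][4] = 1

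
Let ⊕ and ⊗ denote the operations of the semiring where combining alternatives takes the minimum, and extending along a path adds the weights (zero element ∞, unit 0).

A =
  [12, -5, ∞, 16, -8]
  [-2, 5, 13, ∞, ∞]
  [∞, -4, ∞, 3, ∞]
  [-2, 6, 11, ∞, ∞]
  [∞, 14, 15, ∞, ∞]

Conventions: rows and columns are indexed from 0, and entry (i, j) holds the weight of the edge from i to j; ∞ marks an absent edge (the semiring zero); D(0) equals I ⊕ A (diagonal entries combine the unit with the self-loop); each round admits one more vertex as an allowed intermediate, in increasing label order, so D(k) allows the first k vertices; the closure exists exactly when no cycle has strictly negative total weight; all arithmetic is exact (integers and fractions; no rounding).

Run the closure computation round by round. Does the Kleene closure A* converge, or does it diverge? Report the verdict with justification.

D(0):
  [0, -5, ∞, 16, -8]
  [-2, 0, 13, ∞, ∞]
  [∞, -4, 0, 3, ∞]
  [-2, 6, 11, 0, ∞]
  [∞, 14, 15, ∞, 0]
Detection: at round 1, diagonal entry (1, 1) turns strictly negative.
Key observation: the cycle 1->0->1 has total weight (-2) + (-5), which is strictly negative.
Answer: DIVERGES — negative cycle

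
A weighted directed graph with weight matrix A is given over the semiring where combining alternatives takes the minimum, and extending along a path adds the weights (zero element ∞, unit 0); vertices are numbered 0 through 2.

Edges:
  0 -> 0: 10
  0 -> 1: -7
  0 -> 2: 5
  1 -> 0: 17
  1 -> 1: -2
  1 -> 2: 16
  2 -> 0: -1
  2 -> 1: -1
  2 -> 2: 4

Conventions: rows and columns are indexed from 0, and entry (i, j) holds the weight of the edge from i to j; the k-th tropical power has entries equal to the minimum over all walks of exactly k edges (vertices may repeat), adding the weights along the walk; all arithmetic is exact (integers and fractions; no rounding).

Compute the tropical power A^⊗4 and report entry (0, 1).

A^⊗2:
  [4, -9, 9]
  [15, -4, 14]
  [3, -8, 4]
A^⊗3:
  [8, -11, 7]
  [13, -6, 12]
  [3, -10, 8]
A^⊗4:
  [6, -13, 5]
  [11, -8, 10]
  [7, -12, 6]
Key observation: the optimum is the walk 0->1->1->1->1, with weight (-7) + (-2) + (-2) + (-2) = -13.
Optimal value attained by: walk 0->1->1->1->1.
Answer: (A^⊗4)[0][1] = -13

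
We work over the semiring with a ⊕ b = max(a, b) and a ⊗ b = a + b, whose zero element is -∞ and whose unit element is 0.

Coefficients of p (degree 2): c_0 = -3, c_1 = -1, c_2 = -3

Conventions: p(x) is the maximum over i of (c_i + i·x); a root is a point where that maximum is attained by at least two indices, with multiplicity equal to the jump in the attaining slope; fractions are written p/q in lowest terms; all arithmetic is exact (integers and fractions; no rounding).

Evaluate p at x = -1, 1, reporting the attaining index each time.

p(-1) = max(-3+0·(-1)=-3, -1+1·(-1)=-2, -3+2·(-1)=-5) = -2 (attained by i=1)
p(1) = max(-3+0·1=-3, -1+1·1=0, -3+2·1=-1) = 0 (attained by i=1)
Answer: p(-1) = -2; p(1) = 0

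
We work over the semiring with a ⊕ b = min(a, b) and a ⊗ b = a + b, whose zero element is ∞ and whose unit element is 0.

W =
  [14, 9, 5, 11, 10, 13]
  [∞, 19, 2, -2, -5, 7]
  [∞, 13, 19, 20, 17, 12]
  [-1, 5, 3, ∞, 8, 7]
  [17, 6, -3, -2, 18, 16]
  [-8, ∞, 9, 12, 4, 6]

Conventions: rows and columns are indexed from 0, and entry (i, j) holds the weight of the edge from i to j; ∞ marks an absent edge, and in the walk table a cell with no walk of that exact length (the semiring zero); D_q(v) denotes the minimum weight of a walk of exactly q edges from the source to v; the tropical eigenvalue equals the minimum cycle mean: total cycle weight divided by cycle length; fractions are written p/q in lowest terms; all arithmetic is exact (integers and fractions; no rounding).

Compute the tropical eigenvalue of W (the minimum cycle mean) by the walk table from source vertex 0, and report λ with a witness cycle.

q=0: [0, ∞, ∞, ∞, ∞, ∞]
q=1: [14, 9, 5, 11, 10, 13]
q=2: [5, 16, 7, 7, 4, 16]
q=3: [6, 10, 1, 2, 11, 14]
q=4: [1, 7, 5, 8, 5, 9]
q=5: [1, 10, 2, 3, 2, 14]
q=6: [2, 8, -1, 0, 5, 10]
Optimal cycle mean attained by: cycle 1->4->3->1, total (-5) + (-2) + 5, length 3.
Answer: λ = -2/3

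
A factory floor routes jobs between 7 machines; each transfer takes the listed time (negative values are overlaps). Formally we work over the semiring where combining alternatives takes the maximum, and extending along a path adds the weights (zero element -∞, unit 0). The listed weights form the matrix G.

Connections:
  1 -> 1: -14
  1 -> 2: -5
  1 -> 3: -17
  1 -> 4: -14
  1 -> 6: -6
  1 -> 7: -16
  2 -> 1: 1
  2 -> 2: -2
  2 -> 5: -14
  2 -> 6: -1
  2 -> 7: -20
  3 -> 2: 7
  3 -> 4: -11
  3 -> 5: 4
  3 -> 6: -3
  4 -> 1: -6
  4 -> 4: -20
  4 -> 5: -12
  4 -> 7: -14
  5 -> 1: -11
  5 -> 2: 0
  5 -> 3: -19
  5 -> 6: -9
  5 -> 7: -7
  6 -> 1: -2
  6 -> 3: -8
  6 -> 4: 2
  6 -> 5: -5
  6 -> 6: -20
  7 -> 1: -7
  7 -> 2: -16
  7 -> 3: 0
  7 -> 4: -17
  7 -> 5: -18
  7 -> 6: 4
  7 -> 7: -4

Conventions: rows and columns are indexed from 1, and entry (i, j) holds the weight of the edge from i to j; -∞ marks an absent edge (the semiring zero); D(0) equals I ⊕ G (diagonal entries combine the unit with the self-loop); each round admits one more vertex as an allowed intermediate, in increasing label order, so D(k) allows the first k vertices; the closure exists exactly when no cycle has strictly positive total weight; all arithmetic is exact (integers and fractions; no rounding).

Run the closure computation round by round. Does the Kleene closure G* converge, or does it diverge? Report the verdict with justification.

D(0):
  [0, -5, -17, -14, -∞, -6, -16]
  [1, 0, -∞, -∞, -14, -1, -20]
  [-∞, 7, 0, -11, 4, -3, -∞]
  [-6, -∞, -∞, 0, -12, -∞, -14]
  [-11, 0, -19, -∞, 0, -9, -7]
  [-2, -∞, -8, 2, -5, 0, -∞]
  [-7, -16, 0, -17, -18, 4, 0]
D(1):
  [0, -5, -17, -14, -∞, -6, -16]
  [1, 0, -16, -13, -14, -1, -15]
  [-∞, 7, 0, -11, 4, -3, -∞]
  [-6, -11, -23, 0, -12, -12, -14]
  [-11, 0, -19, -25, 0, -9, -7]
  [-2, -7, -8, 2, -5, 0, -18]
  [-7, -12, 0, -17, -18, 4, 0]
D(2):
  [0, -5, -17, -14, -19, -6, -16]
  [1, 0, -16, -13, -14, -1, -15]
  [8, 7, 0, -6, 4, 6, -8]
  [-6, -11, -23, 0, -12, -12, -14]
  [1, 0, -16, -13, 0, -1, -7]
  [-2, -7, -8, 2, -5, 0, -18]
  [-7, -12, 0, -17, -18, 4, 0]
D(3):
  [0, -5, -17, -14, -13, -6, -16]
  [1, 0, -16, -13, -12, -1, -15]
  [8, 7, 0, -6, 4, 6, -8]
  [-6, -11, -23, 0, -12, -12, -14]
  [1, 0, -16, -13, 0, -1, -7]
  [0, -1, -8, 2, -4, 0, -16]
  [8, 7, 0, -6, 4, 6, 0]
D(4):
  [0, -5, -17, -14, -13, -6, -16]
  [1, 0, -16, -13, -12, -1, -15]
  [8, 7, 0, -6, 4, 6, -8]
  [-6, -11, -23, 0, -12, -12, -14]
  [1, 0, -16, -13, 0, -1, -7]
  [0, -1, -8, 2, -4, 0, -12]
  [8, 7, 0, -6, 4, 6, 0]
D(5):
  [0, -5, -17, -14, -13, -6, -16]
  [1, 0, -16, -13, -12, -1, -15]
  [8, 7, 0, -6, 4, 6, -3]
  [-6, -11, -23, 0, -12, -12, -14]
  [1, 0, -16, -13, 0, -1, -7]
  [0, -1, -8, 2, -4, 0, -11]
  [8, 7, 0, -6, 4, 6, 0]
D(6):
  [0, -5, -14, -4, -10, -6, -16]
  [1, 0, -9, 1, -5, -1, -12]
  [8, 7, 0, 8, 4, 6, -3]
  [-6, -11, -20, 0, -12, -12, -14]
  [1, 0, -9, 1, 0, -1, -7]
  [0, -1, -8, 2, -4, 0, -11]
  [8, 7, 0, 8, 4, 6, 0]
D(7):
  [0, -5, -14, -4, -10, -6, -16]
  [1, 0, -9, 1, -5, -1, -12]
  [8, 7, 0, 8, 4, 6, -3]
  [-6, -7, -14, 0, -10, -8, -14]
  [1, 0, -7, 1, 0, -1, -7]
  [0, -1, -8, 2, -4, 0, -11]
  [8, 7, 0, 8, 4, 6, 0]
Key observation: every diagonal entry stays at the unit through all rounds, so no improving cycle exists.
Answer: CONVERGES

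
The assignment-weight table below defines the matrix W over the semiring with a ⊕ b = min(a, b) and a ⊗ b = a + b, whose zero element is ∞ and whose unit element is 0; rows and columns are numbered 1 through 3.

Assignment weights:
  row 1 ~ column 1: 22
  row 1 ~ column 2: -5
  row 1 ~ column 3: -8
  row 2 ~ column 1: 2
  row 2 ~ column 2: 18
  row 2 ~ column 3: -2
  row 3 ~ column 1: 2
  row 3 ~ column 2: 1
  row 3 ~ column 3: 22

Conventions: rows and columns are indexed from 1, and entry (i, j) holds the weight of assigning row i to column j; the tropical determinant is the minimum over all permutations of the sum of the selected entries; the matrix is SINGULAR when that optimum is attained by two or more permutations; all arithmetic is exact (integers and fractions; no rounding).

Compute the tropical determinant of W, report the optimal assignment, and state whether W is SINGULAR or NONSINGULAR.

σ = (1, 2, 3): 22 + 18 + 22 = 62
σ = (1, 3, 2): 22 + (-2) + 1 = 21
σ = (2, 1, 3): (-5) + 2 + 22 = 19
σ = (2, 3, 1): (-5) + (-2) + 2 = -5
σ = (3, 1, 2): (-8) + 2 + 1 = -5
σ = (3, 2, 1): (-8) + 18 + 2 = 12
Optimal value attained by: σ = (2, 3, 1).
Answer: det⊕(W) = -5; verdict: SINGULAR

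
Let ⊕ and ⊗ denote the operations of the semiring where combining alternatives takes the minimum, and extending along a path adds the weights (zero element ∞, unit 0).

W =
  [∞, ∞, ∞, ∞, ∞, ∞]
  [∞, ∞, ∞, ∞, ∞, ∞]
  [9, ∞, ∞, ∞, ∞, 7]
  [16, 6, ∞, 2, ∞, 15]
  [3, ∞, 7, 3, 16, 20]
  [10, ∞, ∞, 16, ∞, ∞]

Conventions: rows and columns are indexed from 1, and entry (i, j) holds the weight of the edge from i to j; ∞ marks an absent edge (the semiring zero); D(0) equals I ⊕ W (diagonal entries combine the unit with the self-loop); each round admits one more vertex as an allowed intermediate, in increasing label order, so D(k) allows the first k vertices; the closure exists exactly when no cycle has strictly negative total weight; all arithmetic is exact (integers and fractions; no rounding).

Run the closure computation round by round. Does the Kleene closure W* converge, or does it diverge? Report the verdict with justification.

D(0):
  [0, ∞, ∞, ∞, ∞, ∞]
  [∞, 0, ∞, ∞, ∞, ∞]
  [9, ∞, 0, ∞, ∞, 7]
  [16, 6, ∞, 0, ∞, 15]
  [3, ∞, 7, 3, 0, 20]
  [10, ∞, ∞, 16, ∞, 0]
D(1):
  [0, ∞, ∞, ∞, ∞, ∞]
  [∞, 0, ∞, ∞, ∞, ∞]
  [9, ∞, 0, ∞, ∞, 7]
  [16, 6, ∞, 0, ∞, 15]
  [3, ∞, 7, 3, 0, 20]
  [10, ∞, ∞, 16, ∞, 0]
D(2):
  [0, ∞, ∞, ∞, ∞, ∞]
  [∞, 0, ∞, ∞, ∞, ∞]
  [9, ∞, 0, ∞, ∞, 7]
  [16, 6, ∞, 0, ∞, 15]
  [3, ∞, 7, 3, 0, 20]
  [10, ∞, ∞, 16, ∞, 0]
D(3):
  [0, ∞, ∞, ∞, ∞, ∞]
  [∞, 0, ∞, ∞, ∞, ∞]
  [9, ∞, 0, ∞, ∞, 7]
  [16, 6, ∞, 0, ∞, 15]
  [3, ∞, 7, 3, 0, 14]
  [10, ∞, ∞, 16, ∞, 0]
D(4):
  [0, ∞, ∞, ∞, ∞, ∞]
  [∞, 0, ∞, ∞, ∞, ∞]
  [9, ∞, 0, ∞, ∞, 7]
  [16, 6, ∞, 0, ∞, 15]
  [3, 9, 7, 3, 0, 14]
  [10, 22, ∞, 16, ∞, 0]
D(5):
  [0, ∞, ∞, ∞, ∞, ∞]
  [∞, 0, ∞, ∞, ∞, ∞]
  [9, ∞, 0, ∞, ∞, 7]
  [16, 6, ∞, 0, ∞, 15]
  [3, 9, 7, 3, 0, 14]
  [10, 22, ∞, 16, ∞, 0]
D(6):
  [0, ∞, ∞, ∞, ∞, ∞]
  [∞, 0, ∞, ∞, ∞, ∞]
  [9, 29, 0, 23, ∞, 7]
  [16, 6, ∞, 0, ∞, 15]
  [3, 9, 7, 3, 0, 14]
  [10, 22, ∞, 16, ∞, 0]
Key observation: every diagonal entry stays at the unit through all rounds, so no improving cycle exists.
Answer: CONVERGES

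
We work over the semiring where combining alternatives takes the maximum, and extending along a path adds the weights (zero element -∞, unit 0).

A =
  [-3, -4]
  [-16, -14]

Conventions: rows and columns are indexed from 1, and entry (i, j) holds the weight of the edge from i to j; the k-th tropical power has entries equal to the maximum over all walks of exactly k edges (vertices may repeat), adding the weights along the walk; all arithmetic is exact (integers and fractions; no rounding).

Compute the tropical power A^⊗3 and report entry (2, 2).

A^⊗2:
  [-6, -7]
  [-19, -20]
A^⊗3:
  [-9, -10]
  [-22, -23]
Key observation: the optimum is the walk 2->1->1->2, with weight (-16) + (-3) + (-4) = -23.
Optimal value attained by: walk 2->1->1->2.
Answer: (A^⊗3)[2][2] = -23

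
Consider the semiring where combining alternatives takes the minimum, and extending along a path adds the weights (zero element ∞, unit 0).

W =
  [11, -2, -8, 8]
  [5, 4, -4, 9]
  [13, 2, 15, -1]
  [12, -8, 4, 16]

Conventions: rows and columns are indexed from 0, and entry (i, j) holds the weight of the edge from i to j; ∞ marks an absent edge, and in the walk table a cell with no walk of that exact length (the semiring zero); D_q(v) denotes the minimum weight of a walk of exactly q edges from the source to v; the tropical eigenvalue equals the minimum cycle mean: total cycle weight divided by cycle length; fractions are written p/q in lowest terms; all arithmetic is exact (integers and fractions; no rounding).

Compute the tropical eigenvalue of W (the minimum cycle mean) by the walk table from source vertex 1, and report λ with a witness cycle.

q=0: [∞, 0, ∞, ∞]
q=1: [5, 4, -4, 9]
q=2: [9, -2, -3, -5]
q=3: [3, -13, -6, -4]
q=4: [-8, -12, -17, -7]
Optimal cycle mean attained by: cycle 1->2->3->1, total (-4) + (-1) + (-8), length 3.
Answer: λ = -13/3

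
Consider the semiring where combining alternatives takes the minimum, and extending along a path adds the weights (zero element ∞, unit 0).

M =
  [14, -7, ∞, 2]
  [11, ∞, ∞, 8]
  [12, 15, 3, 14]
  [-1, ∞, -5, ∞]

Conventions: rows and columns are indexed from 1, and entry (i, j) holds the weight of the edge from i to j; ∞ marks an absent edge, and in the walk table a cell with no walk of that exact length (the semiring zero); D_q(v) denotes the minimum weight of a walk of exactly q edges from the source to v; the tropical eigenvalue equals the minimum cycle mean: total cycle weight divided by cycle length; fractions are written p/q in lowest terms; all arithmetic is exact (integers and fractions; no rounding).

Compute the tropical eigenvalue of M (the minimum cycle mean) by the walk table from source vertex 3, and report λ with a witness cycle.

q=0: [∞, ∞, 0, ∞]
q=1: [12, 15, 3, 14]
q=2: [13, 5, 6, 14]
q=3: [13, 6, 9, 13]
q=4: [12, 6, 8, 14]
Optimal cycle mean attained by: cycle 1->2->4->1, total (-7) + 8 + (-1), length 3.
Answer: λ = 0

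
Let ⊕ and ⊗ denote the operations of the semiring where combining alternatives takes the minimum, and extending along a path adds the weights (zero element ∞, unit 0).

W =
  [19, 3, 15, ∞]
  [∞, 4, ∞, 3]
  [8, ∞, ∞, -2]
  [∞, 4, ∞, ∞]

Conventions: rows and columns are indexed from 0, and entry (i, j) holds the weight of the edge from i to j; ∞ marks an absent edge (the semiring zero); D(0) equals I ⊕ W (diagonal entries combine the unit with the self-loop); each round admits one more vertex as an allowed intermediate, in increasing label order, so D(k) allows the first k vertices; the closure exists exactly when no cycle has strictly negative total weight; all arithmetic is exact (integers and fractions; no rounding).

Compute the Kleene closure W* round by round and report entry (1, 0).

D(0):
  [0, 3, 15, ∞]
  [∞, 0, ∞, 3]
  [8, ∞, 0, -2]
  [∞, 4, ∞, 0]
D(1):
  [0, 3, 15, ∞]
  [∞, 0, ∞, 3]
  [8, 11, 0, -2]
  [∞, 4, ∞, 0]
D(2):
  [0, 3, 15, 6]
  [∞, 0, ∞, 3]
  [8, 11, 0, -2]
  [∞, 4, ∞, 0]
D(3):
  [0, 3, 15, 6]
  [∞, 0, ∞, 3]
  [8, 11, 0, -2]
  [∞, 4, ∞, 0]
D(4):
  [0, 3, 15, 6]
  [∞, 0, ∞, 3]
  [8, 2, 0, -2]
  [∞, 4, ∞, 0]
Answer: W*[1][0] = ∞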